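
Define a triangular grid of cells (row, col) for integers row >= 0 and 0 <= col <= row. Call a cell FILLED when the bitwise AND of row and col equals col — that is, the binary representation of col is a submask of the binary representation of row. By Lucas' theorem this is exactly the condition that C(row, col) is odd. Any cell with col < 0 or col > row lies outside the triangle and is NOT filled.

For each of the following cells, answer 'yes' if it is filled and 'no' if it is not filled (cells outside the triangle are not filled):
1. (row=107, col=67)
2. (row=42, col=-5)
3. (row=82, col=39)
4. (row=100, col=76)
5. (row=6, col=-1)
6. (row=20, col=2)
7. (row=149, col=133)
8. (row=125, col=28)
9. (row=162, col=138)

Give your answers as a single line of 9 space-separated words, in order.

(107,67): row=0b1101011, col=0b1000011, row AND col = 0b1000011 = 67; 67 == 67 -> filled
(42,-5): col outside [0, 42] -> not filled
(82,39): row=0b1010010, col=0b100111, row AND col = 0b10 = 2; 2 != 39 -> empty
(100,76): row=0b1100100, col=0b1001100, row AND col = 0b1000100 = 68; 68 != 76 -> empty
(6,-1): col outside [0, 6] -> not filled
(20,2): row=0b10100, col=0b10, row AND col = 0b0 = 0; 0 != 2 -> empty
(149,133): row=0b10010101, col=0b10000101, row AND col = 0b10000101 = 133; 133 == 133 -> filled
(125,28): row=0b1111101, col=0b11100, row AND col = 0b11100 = 28; 28 == 28 -> filled
(162,138): row=0b10100010, col=0b10001010, row AND col = 0b10000010 = 130; 130 != 138 -> empty

Answer: yes no no no no no yes yes no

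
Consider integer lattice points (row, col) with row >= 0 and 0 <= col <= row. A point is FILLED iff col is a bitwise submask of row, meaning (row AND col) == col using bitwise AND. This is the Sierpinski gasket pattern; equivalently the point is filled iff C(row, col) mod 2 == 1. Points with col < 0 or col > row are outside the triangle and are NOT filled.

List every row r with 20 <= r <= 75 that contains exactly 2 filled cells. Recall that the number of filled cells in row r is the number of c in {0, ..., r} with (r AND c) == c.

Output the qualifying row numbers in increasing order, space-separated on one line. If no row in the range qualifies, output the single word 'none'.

Answer: 32 64

Derivation:
Row r has 2^popcount(r) filled cells, so we need popcount(r) = log2(2) = 1.
Scan r = 20..75 and keep those with exactly 1 one-bits:
r=20=10100 popcount=2 -> skip
r=21=10101 popcount=3 -> skip
r=22=10110 popcount=3 -> skip
r=23=10111 popcount=4 -> skip
r=24=11000 popcount=2 -> skip
r=25=11001 popcount=3 -> skip
r=26=11010 popcount=3 -> skip
r=27=11011 popcount=4 -> skip
r=28=11100 popcount=3 -> skip
r=29=11101 popcount=4 -> skip
r=30=11110 popcount=4 -> skip
r=31=11111 popcount=5 -> skip
r=32=100000 popcount=1 -> KEEP
r=33=100001 popcount=2 -> skip
r=34=100010 popcount=2 -> skip
r=35=100011 popcount=3 -> skip
r=36=100100 popcount=2 -> skip
r=37=100101 popcount=3 -> skip
r=38=100110 popcount=3 -> skip
r=39=100111 popcount=4 -> skip
r=40=101000 popcount=2 -> skip
r=41=101001 popcount=3 -> skip
r=42=101010 popcount=3 -> skip
r=43=101011 popcount=4 -> skip
r=44=101100 popcount=3 -> skip
r=45=101101 popcount=4 -> skip
r=46=101110 popcount=4 -> skip
r=47=101111 popcount=5 -> skip
r=48=110000 popcount=2 -> skip
r=49=110001 popcount=3 -> skip
r=50=110010 popcount=3 -> skip
r=51=110011 popcount=4 -> skip
r=52=110100 popcount=3 -> skip
r=53=110101 popcount=4 -> skip
r=54=110110 popcount=4 -> skip
r=55=110111 popcount=5 -> skip
r=56=111000 popcount=3 -> skip
r=57=111001 popcount=4 -> skip
r=58=111010 popcount=4 -> skip
r=59=111011 popcount=5 -> skip
r=60=111100 popcount=4 -> skip
r=61=111101 popcount=5 -> skip
r=62=111110 popcount=5 -> skip
r=63=111111 popcount=6 -> skip
r=64=1000000 popcount=1 -> KEEP
r=65=1000001 popcount=2 -> skip
r=66=1000010 popcount=2 -> skip
r=67=1000011 popcount=3 -> skip
r=68=1000100 popcount=2 -> skip
r=69=1000101 popcount=3 -> skip
r=70=1000110 popcount=3 -> skip
r=71=1000111 popcount=4 -> skip
r=72=1001000 popcount=2 -> skip
r=73=1001001 popcount=3 -> skip
r=74=1001010 popcount=3 -> skip
r=75=1001011 popcount=4 -> skip
Kept rows: 32 64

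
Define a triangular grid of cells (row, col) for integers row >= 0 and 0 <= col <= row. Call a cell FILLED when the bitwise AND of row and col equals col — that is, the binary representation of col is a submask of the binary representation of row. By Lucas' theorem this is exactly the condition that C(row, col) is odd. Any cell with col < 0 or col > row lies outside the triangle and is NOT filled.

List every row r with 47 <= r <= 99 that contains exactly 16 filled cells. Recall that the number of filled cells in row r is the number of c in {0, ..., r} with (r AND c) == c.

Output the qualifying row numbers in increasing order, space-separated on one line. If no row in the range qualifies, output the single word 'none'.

Row r has 2^popcount(r) filled cells, so we need popcount(r) = log2(16) = 4.
Scan r = 47..99 and keep those with exactly 4 one-bits:
r=47=101111 popcount=5 -> skip
r=48=110000 popcount=2 -> skip
r=49=110001 popcount=3 -> skip
r=50=110010 popcount=3 -> skip
r=51=110011 popcount=4 -> KEEP
r=52=110100 popcount=3 -> skip
r=53=110101 popcount=4 -> KEEP
r=54=110110 popcount=4 -> KEEP
r=55=110111 popcount=5 -> skip
r=56=111000 popcount=3 -> skip
r=57=111001 popcount=4 -> KEEP
r=58=111010 popcount=4 -> KEEP
r=59=111011 popcount=5 -> skip
r=60=111100 popcount=4 -> KEEP
r=61=111101 popcount=5 -> skip
r=62=111110 popcount=5 -> skip
r=63=111111 popcount=6 -> skip
r=64=1000000 popcount=1 -> skip
r=65=1000001 popcount=2 -> skip
r=66=1000010 popcount=2 -> skip
r=67=1000011 popcount=3 -> skip
r=68=1000100 popcount=2 -> skip
r=69=1000101 popcount=3 -> skip
r=70=1000110 popcount=3 -> skip
r=71=1000111 popcount=4 -> KEEP
r=72=1001000 popcount=2 -> skip
r=73=1001001 popcount=3 -> skip
r=74=1001010 popcount=3 -> skip
r=75=1001011 popcount=4 -> KEEP
r=76=1001100 popcount=3 -> skip
r=77=1001101 popcount=4 -> KEEP
r=78=1001110 popcount=4 -> KEEP
r=79=1001111 popcount=5 -> skip
r=80=1010000 popcount=2 -> skip
r=81=1010001 popcount=3 -> skip
r=82=1010010 popcount=3 -> skip
r=83=1010011 popcount=4 -> KEEP
r=84=1010100 popcount=3 -> skip
r=85=1010101 popcount=4 -> KEEP
r=86=1010110 popcount=4 -> KEEP
r=87=1010111 popcount=5 -> skip
r=88=1011000 popcount=3 -> skip
r=89=1011001 popcount=4 -> KEEP
r=90=1011010 popcount=4 -> KEEP
r=91=1011011 popcount=5 -> skip
r=92=1011100 popcount=4 -> KEEP
r=93=1011101 popcount=5 -> skip
r=94=1011110 popcount=5 -> skip
r=95=1011111 popcount=6 -> skip
r=96=1100000 popcount=2 -> skip
r=97=1100001 popcount=3 -> skip
r=98=1100010 popcount=3 -> skip
r=99=1100011 popcount=4 -> KEEP
Kept rows: 51 53 54 57 58 60 71 75 77 78 83 85 86 89 90 92 99

Answer: 51 53 54 57 58 60 71 75 77 78 83 85 86 89 90 92 99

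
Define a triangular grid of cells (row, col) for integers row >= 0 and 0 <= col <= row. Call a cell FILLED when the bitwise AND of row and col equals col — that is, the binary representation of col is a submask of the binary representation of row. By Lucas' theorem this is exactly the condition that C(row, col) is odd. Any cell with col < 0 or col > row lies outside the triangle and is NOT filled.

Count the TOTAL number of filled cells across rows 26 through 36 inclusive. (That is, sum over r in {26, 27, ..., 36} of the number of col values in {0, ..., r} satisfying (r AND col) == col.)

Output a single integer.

Answer: 118

Derivation:
r26=11010 pc3: +8 =8
r27=11011 pc4: +16 =24
r28=11100 pc3: +8 =32
r29=11101 pc4: +16 =48
r30=11110 pc4: +16 =64
r31=11111 pc5: +32 =96
r32=100000 pc1: +2 =98
r33=100001 pc2: +4 =102
r34=100010 pc2: +4 =106
r35=100011 pc3: +8 =114
r36=100100 pc2: +4 =118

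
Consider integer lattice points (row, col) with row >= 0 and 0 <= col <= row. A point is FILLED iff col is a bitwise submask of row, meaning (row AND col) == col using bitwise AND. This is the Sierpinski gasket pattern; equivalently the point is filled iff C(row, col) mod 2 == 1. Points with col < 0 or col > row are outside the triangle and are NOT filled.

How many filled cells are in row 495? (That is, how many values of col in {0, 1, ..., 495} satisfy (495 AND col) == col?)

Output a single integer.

Answer: 256

Derivation:
495 in binary = 111101111
popcount(495) = number of 1-bits in 111101111 = 8
A col c satisfies (495 AND c) == c iff every set bit of c is also set in 495; each of the 8 set bits of 495 can independently be on or off in c.
count = 2^8 = 256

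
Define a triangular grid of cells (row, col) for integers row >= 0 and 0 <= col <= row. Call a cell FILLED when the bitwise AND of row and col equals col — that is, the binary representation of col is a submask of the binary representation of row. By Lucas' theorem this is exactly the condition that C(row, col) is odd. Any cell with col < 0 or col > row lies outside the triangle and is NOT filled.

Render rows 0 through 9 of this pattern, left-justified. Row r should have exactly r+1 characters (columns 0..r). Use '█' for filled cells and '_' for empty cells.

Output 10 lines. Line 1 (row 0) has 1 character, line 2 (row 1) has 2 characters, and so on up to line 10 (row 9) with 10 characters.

Answer: █
██
█_█
████
█___█
██__██
█_█_█_█
████████
█_______█
██______██

Derivation:
r0=0: █
r1=1: ██
r2=10: █_█
r3=11: ████
r4=100: █___█
r5=101: ██__██
r6=110: █_█_█_█
r7=111: ████████
r8=1000: █_______█
r9=1001: ██______██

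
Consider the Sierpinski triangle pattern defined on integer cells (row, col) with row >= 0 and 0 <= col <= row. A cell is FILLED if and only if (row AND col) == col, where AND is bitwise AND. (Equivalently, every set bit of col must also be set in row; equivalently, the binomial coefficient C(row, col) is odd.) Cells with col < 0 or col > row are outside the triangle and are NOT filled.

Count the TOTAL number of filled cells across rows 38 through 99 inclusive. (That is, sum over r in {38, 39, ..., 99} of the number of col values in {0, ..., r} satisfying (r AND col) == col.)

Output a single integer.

Answer: 978

Derivation:
r38=100110 pc3: +8 =8
r39=100111 pc4: +16 =24
r40=101000 pc2: +4 =28
r41=101001 pc3: +8 =36
r42=101010 pc3: +8 =44
r43=101011 pc4: +16 =60
r44=101100 pc3: +8 =68
r45=101101 pc4: +16 =84
r46=101110 pc4: +16 =100
r47=101111 pc5: +32 =132
r48=110000 pc2: +4 =136
r49=110001 pc3: +8 =144
r50=110010 pc3: +8 =152
r51=110011 pc4: +16 =168
r52=110100 pc3: +8 =176
r53=110101 pc4: +16 =192
r54=110110 pc4: +16 =208
r55=110111 pc5: +32 =240
r56=111000 pc3: +8 =248
r57=111001 pc4: +16 =264
r58=111010 pc4: +16 =280
r59=111011 pc5: +32 =312
r60=111100 pc4: +16 =328
r61=111101 pc5: +32 =360
r62=111110 pc5: +32 =392
r63=111111 pc6: +64 =456
r64=1000000 pc1: +2 =458
r65=1000001 pc2: +4 =462
r66=1000010 pc2: +4 =466
r67=1000011 pc3: +8 =474
r68=1000100 pc2: +4 =478
r69=1000101 pc3: +8 =486
r70=1000110 pc3: +8 =494
r71=1000111 pc4: +16 =510
r72=1001000 pc2: +4 =514
r73=1001001 pc3: +8 =522
r74=1001010 pc3: +8 =530
r75=1001011 pc4: +16 =546
r76=1001100 pc3: +8 =554
r77=1001101 pc4: +16 =570
r78=1001110 pc4: +16 =586
r79=1001111 pc5: +32 =618
r80=1010000 pc2: +4 =622
r81=1010001 pc3: +8 =630
r82=1010010 pc3: +8 =638
r83=1010011 pc4: +16 =654
r84=1010100 pc3: +8 =662
r85=1010101 pc4: +16 =678
r86=1010110 pc4: +16 =694
r87=1010111 pc5: +32 =726
r88=1011000 pc3: +8 =734
r89=1011001 pc4: +16 =750
r90=1011010 pc4: +16 =766
r91=1011011 pc5: +32 =798
r92=1011100 pc4: +16 =814
r93=1011101 pc5: +32 =846
r94=1011110 pc5: +32 =878
r95=1011111 pc6: +64 =942
r96=1100000 pc2: +4 =946
r97=1100001 pc3: +8 =954
r98=1100010 pc3: +8 =962
r99=1100011 pc4: +16 =978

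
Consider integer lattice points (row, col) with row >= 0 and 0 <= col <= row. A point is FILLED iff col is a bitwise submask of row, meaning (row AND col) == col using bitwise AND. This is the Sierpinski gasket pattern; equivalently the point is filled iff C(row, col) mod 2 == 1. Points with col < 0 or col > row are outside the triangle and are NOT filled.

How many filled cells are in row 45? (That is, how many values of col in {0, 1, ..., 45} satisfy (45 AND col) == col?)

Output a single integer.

Answer: 16

Derivation:
45 in binary = 101101
popcount(45) = number of 1-bits in 101101 = 4
A col c satisfies (45 AND c) == c iff every set bit of c is also set in 45; each of the 4 set bits of 45 can independently be on or off in c.
count = 2^4 = 16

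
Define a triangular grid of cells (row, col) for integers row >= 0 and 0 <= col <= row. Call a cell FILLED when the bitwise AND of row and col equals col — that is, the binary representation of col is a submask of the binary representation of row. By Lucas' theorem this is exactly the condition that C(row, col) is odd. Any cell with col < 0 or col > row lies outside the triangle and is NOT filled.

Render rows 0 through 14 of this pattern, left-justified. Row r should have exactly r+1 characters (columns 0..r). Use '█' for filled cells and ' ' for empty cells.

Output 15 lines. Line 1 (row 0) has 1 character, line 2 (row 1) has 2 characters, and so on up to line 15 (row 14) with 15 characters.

Answer: █
██
█ █
████
█   █
██  ██
█ █ █ █
████████
█       █
██      ██
█ █     █ █
████    ████
█   █   █   █
██  ██  ██  ██
█ █ █ █ █ █ █ █

Derivation:
r0=0: █
r1=1: ██
r2=10: █ █
r3=11: ████
r4=100: █   █
r5=101: ██  ██
r6=110: █ █ █ █
r7=111: ████████
r8=1000: █       █
r9=1001: ██      ██
r10=1010: █ █     █ █
r11=1011: ████    ████
r12=1100: █   █   █   █
r13=1101: ██  ██  ██  ██
r14=1110: █ █ █ █ █ █ █ █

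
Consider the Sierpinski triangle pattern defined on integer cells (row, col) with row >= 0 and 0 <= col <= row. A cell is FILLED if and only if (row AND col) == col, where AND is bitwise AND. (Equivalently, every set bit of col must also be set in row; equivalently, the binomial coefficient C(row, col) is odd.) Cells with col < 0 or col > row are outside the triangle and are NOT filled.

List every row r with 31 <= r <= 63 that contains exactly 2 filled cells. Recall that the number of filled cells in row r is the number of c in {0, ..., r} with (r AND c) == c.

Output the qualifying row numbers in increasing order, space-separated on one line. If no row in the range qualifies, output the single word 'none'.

Answer: 32

Derivation:
Row r has 2^popcount(r) filled cells, so we need popcount(r) = log2(2) = 1.
Scan r = 31..63 and keep those with exactly 1 one-bits:
r=31=11111 popcount=5 -> skip
r=32=100000 popcount=1 -> KEEP
r=33=100001 popcount=2 -> skip
r=34=100010 popcount=2 -> skip
r=35=100011 popcount=3 -> skip
r=36=100100 popcount=2 -> skip
r=37=100101 popcount=3 -> skip
r=38=100110 popcount=3 -> skip
r=39=100111 popcount=4 -> skip
r=40=101000 popcount=2 -> skip
r=41=101001 popcount=3 -> skip
r=42=101010 popcount=3 -> skip
r=43=101011 popcount=4 -> skip
r=44=101100 popcount=3 -> skip
r=45=101101 popcount=4 -> skip
r=46=101110 popcount=4 -> skip
r=47=101111 popcount=5 -> skip
r=48=110000 popcount=2 -> skip
r=49=110001 popcount=3 -> skip
r=50=110010 popcount=3 -> skip
r=51=110011 popcount=4 -> skip
r=52=110100 popcount=3 -> skip
r=53=110101 popcount=4 -> skip
r=54=110110 popcount=4 -> skip
r=55=110111 popcount=5 -> skip
r=56=111000 popcount=3 -> skip
r=57=111001 popcount=4 -> skip
r=58=111010 popcount=4 -> skip
r=59=111011 popcount=5 -> skip
r=60=111100 popcount=4 -> skip
r=61=111101 popcount=5 -> skip
r=62=111110 popcount=5 -> skip
r=63=111111 popcount=6 -> skip
Kept rows: 32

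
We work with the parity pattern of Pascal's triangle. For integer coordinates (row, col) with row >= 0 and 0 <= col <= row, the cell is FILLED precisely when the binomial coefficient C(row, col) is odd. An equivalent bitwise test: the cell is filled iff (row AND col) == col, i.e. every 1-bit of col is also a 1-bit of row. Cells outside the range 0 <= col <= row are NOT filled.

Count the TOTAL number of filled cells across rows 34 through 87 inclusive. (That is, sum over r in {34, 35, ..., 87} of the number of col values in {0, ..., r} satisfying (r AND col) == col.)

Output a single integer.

r34=100010 pc2: +4 =4
r35=100011 pc3: +8 =12
r36=100100 pc2: +4 =16
r37=100101 pc3: +8 =24
r38=100110 pc3: +8 =32
r39=100111 pc4: +16 =48
r40=101000 pc2: +4 =52
r41=101001 pc3: +8 =60
r42=101010 pc3: +8 =68
r43=101011 pc4: +16 =84
r44=101100 pc3: +8 =92
r45=101101 pc4: +16 =108
r46=101110 pc4: +16 =124
r47=101111 pc5: +32 =156
r48=110000 pc2: +4 =160
r49=110001 pc3: +8 =168
r50=110010 pc3: +8 =176
r51=110011 pc4: +16 =192
r52=110100 pc3: +8 =200
r53=110101 pc4: +16 =216
r54=110110 pc4: +16 =232
r55=110111 pc5: +32 =264
r56=111000 pc3: +8 =272
r57=111001 pc4: +16 =288
r58=111010 pc4: +16 =304
r59=111011 pc5: +32 =336
r60=111100 pc4: +16 =352
r61=111101 pc5: +32 =384
r62=111110 pc5: +32 =416
r63=111111 pc6: +64 =480
r64=1000000 pc1: +2 =482
r65=1000001 pc2: +4 =486
r66=1000010 pc2: +4 =490
r67=1000011 pc3: +8 =498
r68=1000100 pc2: +4 =502
r69=1000101 pc3: +8 =510
r70=1000110 pc3: +8 =518
r71=1000111 pc4: +16 =534
r72=1001000 pc2: +4 =538
r73=1001001 pc3: +8 =546
r74=1001010 pc3: +8 =554
r75=1001011 pc4: +16 =570
r76=1001100 pc3: +8 =578
r77=1001101 pc4: +16 =594
r78=1001110 pc4: +16 =610
r79=1001111 pc5: +32 =642
r80=1010000 pc2: +4 =646
r81=1010001 pc3: +8 =654
r82=1010010 pc3: +8 =662
r83=1010011 pc4: +16 =678
r84=1010100 pc3: +8 =686
r85=1010101 pc4: +16 =702
r86=1010110 pc4: +16 =718
r87=1010111 pc5: +32 =750

Answer: 750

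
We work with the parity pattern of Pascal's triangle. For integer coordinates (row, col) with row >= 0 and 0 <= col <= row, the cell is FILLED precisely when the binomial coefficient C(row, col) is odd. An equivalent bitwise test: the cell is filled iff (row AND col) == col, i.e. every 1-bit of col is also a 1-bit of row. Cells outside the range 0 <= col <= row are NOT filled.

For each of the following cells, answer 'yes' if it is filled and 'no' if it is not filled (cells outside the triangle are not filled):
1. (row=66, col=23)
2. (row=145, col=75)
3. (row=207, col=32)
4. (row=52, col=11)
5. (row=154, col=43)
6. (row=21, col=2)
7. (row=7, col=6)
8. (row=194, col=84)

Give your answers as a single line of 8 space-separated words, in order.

(66,23): row=0b1000010, col=0b10111, row AND col = 0b10 = 2; 2 != 23 -> empty
(145,75): row=0b10010001, col=0b1001011, row AND col = 0b1 = 1; 1 != 75 -> empty
(207,32): row=0b11001111, col=0b100000, row AND col = 0b0 = 0; 0 != 32 -> empty
(52,11): row=0b110100, col=0b1011, row AND col = 0b0 = 0; 0 != 11 -> empty
(154,43): row=0b10011010, col=0b101011, row AND col = 0b1010 = 10; 10 != 43 -> empty
(21,2): row=0b10101, col=0b10, row AND col = 0b0 = 0; 0 != 2 -> empty
(7,6): row=0b111, col=0b110, row AND col = 0b110 = 6; 6 == 6 -> filled
(194,84): row=0b11000010, col=0b1010100, row AND col = 0b1000000 = 64; 64 != 84 -> empty

Answer: no no no no no no yes no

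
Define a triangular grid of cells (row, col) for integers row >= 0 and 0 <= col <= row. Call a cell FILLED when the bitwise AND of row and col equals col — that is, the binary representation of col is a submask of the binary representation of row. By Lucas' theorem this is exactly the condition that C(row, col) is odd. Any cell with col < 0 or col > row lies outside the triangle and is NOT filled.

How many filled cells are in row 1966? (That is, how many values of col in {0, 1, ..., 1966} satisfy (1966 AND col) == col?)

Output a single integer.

Answer: 256

Derivation:
1966 in binary = 11110101110
popcount(1966) = number of 1-bits in 11110101110 = 8
A col c satisfies (1966 AND c) == c iff every set bit of c is also set in 1966; each of the 8 set bits of 1966 can independently be on or off in c.
count = 2^8 = 256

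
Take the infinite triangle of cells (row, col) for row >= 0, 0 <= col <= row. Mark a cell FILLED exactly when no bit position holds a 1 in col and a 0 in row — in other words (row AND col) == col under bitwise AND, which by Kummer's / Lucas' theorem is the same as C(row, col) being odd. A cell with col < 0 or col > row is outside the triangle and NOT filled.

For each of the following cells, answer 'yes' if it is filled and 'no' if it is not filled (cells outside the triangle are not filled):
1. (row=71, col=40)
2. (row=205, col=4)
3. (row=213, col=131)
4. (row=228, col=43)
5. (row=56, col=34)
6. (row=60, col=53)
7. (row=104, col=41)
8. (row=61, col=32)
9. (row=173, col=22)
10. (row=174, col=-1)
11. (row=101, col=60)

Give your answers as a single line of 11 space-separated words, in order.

Answer: no yes no no no no no yes no no no

Derivation:
(71,40): row=0b1000111, col=0b101000, row AND col = 0b0 = 0; 0 != 40 -> empty
(205,4): row=0b11001101, col=0b100, row AND col = 0b100 = 4; 4 == 4 -> filled
(213,131): row=0b11010101, col=0b10000011, row AND col = 0b10000001 = 129; 129 != 131 -> empty
(228,43): row=0b11100100, col=0b101011, row AND col = 0b100000 = 32; 32 != 43 -> empty
(56,34): row=0b111000, col=0b100010, row AND col = 0b100000 = 32; 32 != 34 -> empty
(60,53): row=0b111100, col=0b110101, row AND col = 0b110100 = 52; 52 != 53 -> empty
(104,41): row=0b1101000, col=0b101001, row AND col = 0b101000 = 40; 40 != 41 -> empty
(61,32): row=0b111101, col=0b100000, row AND col = 0b100000 = 32; 32 == 32 -> filled
(173,22): row=0b10101101, col=0b10110, row AND col = 0b100 = 4; 4 != 22 -> empty
(174,-1): col outside [0, 174] -> not filled
(101,60): row=0b1100101, col=0b111100, row AND col = 0b100100 = 36; 36 != 60 -> empty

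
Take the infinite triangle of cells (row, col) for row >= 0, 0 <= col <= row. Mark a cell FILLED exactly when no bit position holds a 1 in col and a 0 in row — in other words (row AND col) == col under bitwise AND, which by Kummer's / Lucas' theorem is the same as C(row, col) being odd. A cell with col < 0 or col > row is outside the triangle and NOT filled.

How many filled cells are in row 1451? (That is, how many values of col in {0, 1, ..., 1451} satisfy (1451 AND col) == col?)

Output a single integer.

1451 in binary = 10110101011
popcount(1451) = number of 1-bits in 10110101011 = 7
A col c satisfies (1451 AND c) == c iff every set bit of c is also set in 1451; each of the 7 set bits of 1451 can independently be on or off in c.
count = 2^7 = 128

Answer: 128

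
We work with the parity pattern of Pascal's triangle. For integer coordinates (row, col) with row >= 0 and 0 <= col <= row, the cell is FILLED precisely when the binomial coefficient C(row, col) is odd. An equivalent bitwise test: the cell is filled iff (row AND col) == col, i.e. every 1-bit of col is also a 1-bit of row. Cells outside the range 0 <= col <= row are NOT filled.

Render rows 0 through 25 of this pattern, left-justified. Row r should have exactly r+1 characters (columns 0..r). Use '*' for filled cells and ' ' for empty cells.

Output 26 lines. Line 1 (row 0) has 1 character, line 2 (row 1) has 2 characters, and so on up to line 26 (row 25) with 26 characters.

r0=0: *
r1=1: **
r2=10: * *
r3=11: ****
r4=100: *   *
r5=101: **  **
r6=110: * * * *
r7=111: ********
r8=1000: *       *
r9=1001: **      **
r10=1010: * *     * *
r11=1011: ****    ****
r12=1100: *   *   *   *
r13=1101: **  **  **  **
r14=1110: * * * * * * * *
r15=1111: ****************
r16=10000: *               *
r17=10001: **              **
r18=10010: * *             * *
r19=10011: ****            ****
r20=10100: *   *           *   *
r21=10101: **  **          **  **
r22=10110: * * * *         * * * *
r23=10111: ********        ********
r24=11000: *       *       *       *
r25=11001: **      **      **      **

Answer: *
**
* *
****
*   *
**  **
* * * *
********
*       *
**      **
* *     * *
****    ****
*   *   *   *
**  **  **  **
* * * * * * * *
****************
*               *
**              **
* *             * *
****            ****
*   *           *   *
**  **          **  **
* * * *         * * * *
********        ********
*       *       *       *
**      **      **      **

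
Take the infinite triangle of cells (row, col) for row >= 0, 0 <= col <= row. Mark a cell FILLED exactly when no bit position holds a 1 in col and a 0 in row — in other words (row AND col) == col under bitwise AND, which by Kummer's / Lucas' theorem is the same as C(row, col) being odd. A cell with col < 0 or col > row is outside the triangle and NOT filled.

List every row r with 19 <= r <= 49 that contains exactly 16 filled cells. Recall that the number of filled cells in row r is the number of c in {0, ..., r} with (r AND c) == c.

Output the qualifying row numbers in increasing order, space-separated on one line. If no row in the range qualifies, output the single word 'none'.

Answer: 23 27 29 30 39 43 45 46

Derivation:
Row r has 2^popcount(r) filled cells, so we need popcount(r) = log2(16) = 4.
Scan r = 19..49 and keep those with exactly 4 one-bits:
r=19=10011 popcount=3 -> skip
r=20=10100 popcount=2 -> skip
r=21=10101 popcount=3 -> skip
r=22=10110 popcount=3 -> skip
r=23=10111 popcount=4 -> KEEP
r=24=11000 popcount=2 -> skip
r=25=11001 popcount=3 -> skip
r=26=11010 popcount=3 -> skip
r=27=11011 popcount=4 -> KEEP
r=28=11100 popcount=3 -> skip
r=29=11101 popcount=4 -> KEEP
r=30=11110 popcount=4 -> KEEP
r=31=11111 popcount=5 -> skip
r=32=100000 popcount=1 -> skip
r=33=100001 popcount=2 -> skip
r=34=100010 popcount=2 -> skip
r=35=100011 popcount=3 -> skip
r=36=100100 popcount=2 -> skip
r=37=100101 popcount=3 -> skip
r=38=100110 popcount=3 -> skip
r=39=100111 popcount=4 -> KEEP
r=40=101000 popcount=2 -> skip
r=41=101001 popcount=3 -> skip
r=42=101010 popcount=3 -> skip
r=43=101011 popcount=4 -> KEEP
r=44=101100 popcount=3 -> skip
r=45=101101 popcount=4 -> KEEP
r=46=101110 popcount=4 -> KEEP
r=47=101111 popcount=5 -> skip
r=48=110000 popcount=2 -> skip
r=49=110001 popcount=3 -> skip
Kept rows: 23 27 29 30 39 43 45 46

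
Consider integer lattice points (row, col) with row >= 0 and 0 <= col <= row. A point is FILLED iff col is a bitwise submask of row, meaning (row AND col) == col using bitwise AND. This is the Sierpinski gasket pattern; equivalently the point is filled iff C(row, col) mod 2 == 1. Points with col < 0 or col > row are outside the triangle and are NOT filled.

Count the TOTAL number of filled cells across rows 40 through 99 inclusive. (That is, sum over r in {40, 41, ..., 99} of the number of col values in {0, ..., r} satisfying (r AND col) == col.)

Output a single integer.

r40=101000 pc2: +4 =4
r41=101001 pc3: +8 =12
r42=101010 pc3: +8 =20
r43=101011 pc4: +16 =36
r44=101100 pc3: +8 =44
r45=101101 pc4: +16 =60
r46=101110 pc4: +16 =76
r47=101111 pc5: +32 =108
r48=110000 pc2: +4 =112
r49=110001 pc3: +8 =120
r50=110010 pc3: +8 =128
r51=110011 pc4: +16 =144
r52=110100 pc3: +8 =152
r53=110101 pc4: +16 =168
r54=110110 pc4: +16 =184
r55=110111 pc5: +32 =216
r56=111000 pc3: +8 =224
r57=111001 pc4: +16 =240
r58=111010 pc4: +16 =256
r59=111011 pc5: +32 =288
r60=111100 pc4: +16 =304
r61=111101 pc5: +32 =336
r62=111110 pc5: +32 =368
r63=111111 pc6: +64 =432
r64=1000000 pc1: +2 =434
r65=1000001 pc2: +4 =438
r66=1000010 pc2: +4 =442
r67=1000011 pc3: +8 =450
r68=1000100 pc2: +4 =454
r69=1000101 pc3: +8 =462
r70=1000110 pc3: +8 =470
r71=1000111 pc4: +16 =486
r72=1001000 pc2: +4 =490
r73=1001001 pc3: +8 =498
r74=1001010 pc3: +8 =506
r75=1001011 pc4: +16 =522
r76=1001100 pc3: +8 =530
r77=1001101 pc4: +16 =546
r78=1001110 pc4: +16 =562
r79=1001111 pc5: +32 =594
r80=1010000 pc2: +4 =598
r81=1010001 pc3: +8 =606
r82=1010010 pc3: +8 =614
r83=1010011 pc4: +16 =630
r84=1010100 pc3: +8 =638
r85=1010101 pc4: +16 =654
r86=1010110 pc4: +16 =670
r87=1010111 pc5: +32 =702
r88=1011000 pc3: +8 =710
r89=1011001 pc4: +16 =726
r90=1011010 pc4: +16 =742
r91=1011011 pc5: +32 =774
r92=1011100 pc4: +16 =790
r93=1011101 pc5: +32 =822
r94=1011110 pc5: +32 =854
r95=1011111 pc6: +64 =918
r96=1100000 pc2: +4 =922
r97=1100001 pc3: +8 =930
r98=1100010 pc3: +8 =938
r99=1100011 pc4: +16 =954

Answer: 954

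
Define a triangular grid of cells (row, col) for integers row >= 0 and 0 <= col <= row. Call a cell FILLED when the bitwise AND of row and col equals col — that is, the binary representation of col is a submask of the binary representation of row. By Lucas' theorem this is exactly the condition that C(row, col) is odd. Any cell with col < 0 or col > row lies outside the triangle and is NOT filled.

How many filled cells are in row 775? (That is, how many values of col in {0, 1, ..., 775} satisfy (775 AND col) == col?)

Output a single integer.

775 in binary = 1100000111
popcount(775) = number of 1-bits in 1100000111 = 5
A col c satisfies (775 AND c) == c iff every set bit of c is also set in 775; each of the 5 set bits of 775 can independently be on or off in c.
count = 2^5 = 32

Answer: 32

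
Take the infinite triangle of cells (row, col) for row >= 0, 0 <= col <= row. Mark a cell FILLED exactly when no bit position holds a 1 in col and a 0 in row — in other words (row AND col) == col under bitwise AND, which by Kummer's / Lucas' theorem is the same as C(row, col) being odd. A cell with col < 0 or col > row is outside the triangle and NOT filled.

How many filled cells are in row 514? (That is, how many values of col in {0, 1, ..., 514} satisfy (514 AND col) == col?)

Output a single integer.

514 in binary = 1000000010
popcount(514) = number of 1-bits in 1000000010 = 2
A col c satisfies (514 AND c) == c iff every set bit of c is also set in 514; each of the 2 set bits of 514 can independently be on or off in c.
count = 2^2 = 4

Answer: 4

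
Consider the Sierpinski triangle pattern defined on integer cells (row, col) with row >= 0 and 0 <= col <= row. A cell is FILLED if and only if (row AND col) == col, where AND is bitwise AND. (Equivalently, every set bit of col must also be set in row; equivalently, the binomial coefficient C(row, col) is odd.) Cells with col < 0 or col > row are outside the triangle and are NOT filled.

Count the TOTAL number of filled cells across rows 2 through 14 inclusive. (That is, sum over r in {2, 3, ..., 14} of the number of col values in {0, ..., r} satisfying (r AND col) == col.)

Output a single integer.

r2=10 pc1: +2 =2
r3=11 pc2: +4 =6
r4=100 pc1: +2 =8
r5=101 pc2: +4 =12
r6=110 pc2: +4 =16
r7=111 pc3: +8 =24
r8=1000 pc1: +2 =26
r9=1001 pc2: +4 =30
r10=1010 pc2: +4 =34
r11=1011 pc3: +8 =42
r12=1100 pc2: +4 =46
r13=1101 pc3: +8 =54
r14=1110 pc3: +8 =62

Answer: 62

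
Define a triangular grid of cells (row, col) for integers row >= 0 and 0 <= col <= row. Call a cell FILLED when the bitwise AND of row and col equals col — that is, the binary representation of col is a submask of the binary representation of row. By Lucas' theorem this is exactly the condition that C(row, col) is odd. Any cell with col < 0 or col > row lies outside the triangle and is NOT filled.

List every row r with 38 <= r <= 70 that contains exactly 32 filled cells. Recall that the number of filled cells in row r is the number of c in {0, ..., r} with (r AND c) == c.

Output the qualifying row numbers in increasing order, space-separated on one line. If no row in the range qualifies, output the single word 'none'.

Row r has 2^popcount(r) filled cells, so we need popcount(r) = log2(32) = 5.
Scan r = 38..70 and keep those with exactly 5 one-bits:
r=38=100110 popcount=3 -> skip
r=39=100111 popcount=4 -> skip
r=40=101000 popcount=2 -> skip
r=41=101001 popcount=3 -> skip
r=42=101010 popcount=3 -> skip
r=43=101011 popcount=4 -> skip
r=44=101100 popcount=3 -> skip
r=45=101101 popcount=4 -> skip
r=46=101110 popcount=4 -> skip
r=47=101111 popcount=5 -> KEEP
r=48=110000 popcount=2 -> skip
r=49=110001 popcount=3 -> skip
r=50=110010 popcount=3 -> skip
r=51=110011 popcount=4 -> skip
r=52=110100 popcount=3 -> skip
r=53=110101 popcount=4 -> skip
r=54=110110 popcount=4 -> skip
r=55=110111 popcount=5 -> KEEP
r=56=111000 popcount=3 -> skip
r=57=111001 popcount=4 -> skip
r=58=111010 popcount=4 -> skip
r=59=111011 popcount=5 -> KEEP
r=60=111100 popcount=4 -> skip
r=61=111101 popcount=5 -> KEEP
r=62=111110 popcount=5 -> KEEP
r=63=111111 popcount=6 -> skip
r=64=1000000 popcount=1 -> skip
r=65=1000001 popcount=2 -> skip
r=66=1000010 popcount=2 -> skip
r=67=1000011 popcount=3 -> skip
r=68=1000100 popcount=2 -> skip
r=69=1000101 popcount=3 -> skip
r=70=1000110 popcount=3 -> skip
Kept rows: 47 55 59 61 62

Answer: 47 55 59 61 62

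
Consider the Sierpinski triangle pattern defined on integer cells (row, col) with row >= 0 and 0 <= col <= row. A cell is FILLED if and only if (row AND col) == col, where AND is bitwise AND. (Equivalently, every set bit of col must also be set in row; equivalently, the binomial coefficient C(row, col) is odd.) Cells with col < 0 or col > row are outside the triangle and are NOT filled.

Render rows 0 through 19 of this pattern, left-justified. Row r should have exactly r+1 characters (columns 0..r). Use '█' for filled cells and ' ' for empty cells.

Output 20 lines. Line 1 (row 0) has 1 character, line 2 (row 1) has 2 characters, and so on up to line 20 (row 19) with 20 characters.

r0=0: █
r1=1: ██
r2=10: █ █
r3=11: ████
r4=100: █   █
r5=101: ██  ██
r6=110: █ █ █ █
r7=111: ████████
r8=1000: █       █
r9=1001: ██      ██
r10=1010: █ █     █ █
r11=1011: ████    ████
r12=1100: █   █   █   █
r13=1101: ██  ██  ██  ██
r14=1110: █ █ █ █ █ █ █ █
r15=1111: ████████████████
r16=10000: █               █
r17=10001: ██              ██
r18=10010: █ █             █ █
r19=10011: ████            ████

Answer: █
██
█ █
████
█   █
██  ██
█ █ █ █
████████
█       █
██      ██
█ █     █ █
████    ████
█   █   █   █
██  ██  ██  ██
█ █ █ █ █ █ █ █
████████████████
█               █
██              ██
█ █             █ █
████            ████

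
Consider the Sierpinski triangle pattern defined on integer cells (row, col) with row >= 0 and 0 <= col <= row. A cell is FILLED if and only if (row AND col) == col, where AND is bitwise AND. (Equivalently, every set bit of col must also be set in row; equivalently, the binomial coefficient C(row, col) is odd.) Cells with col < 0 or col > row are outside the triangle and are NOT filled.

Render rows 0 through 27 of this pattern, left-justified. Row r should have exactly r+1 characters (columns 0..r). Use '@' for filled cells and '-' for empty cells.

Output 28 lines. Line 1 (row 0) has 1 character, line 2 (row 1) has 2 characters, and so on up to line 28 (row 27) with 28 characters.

r0=0: @
r1=1: @@
r2=10: @-@
r3=11: @@@@
r4=100: @---@
r5=101: @@--@@
r6=110: @-@-@-@
r7=111: @@@@@@@@
r8=1000: @-------@
r9=1001: @@------@@
r10=1010: @-@-----@-@
r11=1011: @@@@----@@@@
r12=1100: @---@---@---@
r13=1101: @@--@@--@@--@@
r14=1110: @-@-@-@-@-@-@-@
r15=1111: @@@@@@@@@@@@@@@@
r16=10000: @---------------@
r17=10001: @@--------------@@
r18=10010: @-@-------------@-@
r19=10011: @@@@------------@@@@
r20=10100: @---@-----------@---@
r21=10101: @@--@@----------@@--@@
r22=10110: @-@-@-@---------@-@-@-@
r23=10111: @@@@@@@@--------@@@@@@@@
r24=11000: @-------@-------@-------@
r25=11001: @@------@@------@@------@@
r26=11010: @-@-----@-@-----@-@-----@-@
r27=11011: @@@@----@@@@----@@@@----@@@@

Answer: @
@@
@-@
@@@@
@---@
@@--@@
@-@-@-@
@@@@@@@@
@-------@
@@------@@
@-@-----@-@
@@@@----@@@@
@---@---@---@
@@--@@--@@--@@
@-@-@-@-@-@-@-@
@@@@@@@@@@@@@@@@
@---------------@
@@--------------@@
@-@-------------@-@
@@@@------------@@@@
@---@-----------@---@
@@--@@----------@@--@@
@-@-@-@---------@-@-@-@
@@@@@@@@--------@@@@@@@@
@-------@-------@-------@
@@------@@------@@------@@
@-@-----@-@-----@-@-----@-@
@@@@----@@@@----@@@@----@@@@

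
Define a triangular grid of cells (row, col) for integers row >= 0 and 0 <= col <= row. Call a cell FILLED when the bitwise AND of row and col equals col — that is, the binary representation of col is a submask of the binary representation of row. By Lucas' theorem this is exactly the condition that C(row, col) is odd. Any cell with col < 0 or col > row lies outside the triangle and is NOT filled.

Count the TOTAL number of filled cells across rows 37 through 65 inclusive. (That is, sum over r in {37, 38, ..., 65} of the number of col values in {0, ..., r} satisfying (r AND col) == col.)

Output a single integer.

r37=100101 pc3: +8 =8
r38=100110 pc3: +8 =16
r39=100111 pc4: +16 =32
r40=101000 pc2: +4 =36
r41=101001 pc3: +8 =44
r42=101010 pc3: +8 =52
r43=101011 pc4: +16 =68
r44=101100 pc3: +8 =76
r45=101101 pc4: +16 =92
r46=101110 pc4: +16 =108
r47=101111 pc5: +32 =140
r48=110000 pc2: +4 =144
r49=110001 pc3: +8 =152
r50=110010 pc3: +8 =160
r51=110011 pc4: +16 =176
r52=110100 pc3: +8 =184
r53=110101 pc4: +16 =200
r54=110110 pc4: +16 =216
r55=110111 pc5: +32 =248
r56=111000 pc3: +8 =256
r57=111001 pc4: +16 =272
r58=111010 pc4: +16 =288
r59=111011 pc5: +32 =320
r60=111100 pc4: +16 =336
r61=111101 pc5: +32 =368
r62=111110 pc5: +32 =400
r63=111111 pc6: +64 =464
r64=1000000 pc1: +2 =466
r65=1000001 pc2: +4 =470

Answer: 470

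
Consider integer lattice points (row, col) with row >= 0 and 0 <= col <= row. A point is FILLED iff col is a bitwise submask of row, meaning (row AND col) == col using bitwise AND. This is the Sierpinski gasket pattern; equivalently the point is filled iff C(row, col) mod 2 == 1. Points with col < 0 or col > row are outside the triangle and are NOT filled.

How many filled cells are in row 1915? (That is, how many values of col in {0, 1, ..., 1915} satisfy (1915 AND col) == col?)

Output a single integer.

Answer: 512

Derivation:
1915 in binary = 11101111011
popcount(1915) = number of 1-bits in 11101111011 = 9
A col c satisfies (1915 AND c) == c iff every set bit of c is also set in 1915; each of the 9 set bits of 1915 can independently be on or off in c.
count = 2^9 = 512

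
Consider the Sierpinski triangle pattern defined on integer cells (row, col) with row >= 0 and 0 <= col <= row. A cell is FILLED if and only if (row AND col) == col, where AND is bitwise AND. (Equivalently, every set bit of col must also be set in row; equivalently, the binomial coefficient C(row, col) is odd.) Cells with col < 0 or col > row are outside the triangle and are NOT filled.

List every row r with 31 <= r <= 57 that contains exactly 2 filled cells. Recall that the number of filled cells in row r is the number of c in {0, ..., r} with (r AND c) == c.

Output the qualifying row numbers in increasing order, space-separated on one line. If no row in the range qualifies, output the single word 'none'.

Row r has 2^popcount(r) filled cells, so we need popcount(r) = log2(2) = 1.
Scan r = 31..57 and keep those with exactly 1 one-bits:
r=31=11111 popcount=5 -> skip
r=32=100000 popcount=1 -> KEEP
r=33=100001 popcount=2 -> skip
r=34=100010 popcount=2 -> skip
r=35=100011 popcount=3 -> skip
r=36=100100 popcount=2 -> skip
r=37=100101 popcount=3 -> skip
r=38=100110 popcount=3 -> skip
r=39=100111 popcount=4 -> skip
r=40=101000 popcount=2 -> skip
r=41=101001 popcount=3 -> skip
r=42=101010 popcount=3 -> skip
r=43=101011 popcount=4 -> skip
r=44=101100 popcount=3 -> skip
r=45=101101 popcount=4 -> skip
r=46=101110 popcount=4 -> skip
r=47=101111 popcount=5 -> skip
r=48=110000 popcount=2 -> skip
r=49=110001 popcount=3 -> skip
r=50=110010 popcount=3 -> skip
r=51=110011 popcount=4 -> skip
r=52=110100 popcount=3 -> skip
r=53=110101 popcount=4 -> skip
r=54=110110 popcount=4 -> skip
r=55=110111 popcount=5 -> skip
r=56=111000 popcount=3 -> skip
r=57=111001 popcount=4 -> skip
Kept rows: 32

Answer: 32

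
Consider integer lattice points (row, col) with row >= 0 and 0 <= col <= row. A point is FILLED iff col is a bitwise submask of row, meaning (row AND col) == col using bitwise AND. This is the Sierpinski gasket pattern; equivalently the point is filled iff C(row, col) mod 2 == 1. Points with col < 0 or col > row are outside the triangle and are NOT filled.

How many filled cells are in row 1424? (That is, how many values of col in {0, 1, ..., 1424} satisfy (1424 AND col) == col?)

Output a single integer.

1424 in binary = 10110010000
popcount(1424) = number of 1-bits in 10110010000 = 4
A col c satisfies (1424 AND c) == c iff every set bit of c is also set in 1424; each of the 4 set bits of 1424 can independently be on or off in c.
count = 2^4 = 16

Answer: 16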